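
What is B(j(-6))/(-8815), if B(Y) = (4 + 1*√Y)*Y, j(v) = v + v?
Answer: 48/8815 + 24*I*√3/8815 ≈ 0.0054453 + 0.0047157*I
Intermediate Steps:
j(v) = 2*v
B(Y) = Y*(4 + √Y) (B(Y) = (4 + √Y)*Y = Y*(4 + √Y))
B(j(-6))/(-8815) = ((2*(-6))^(3/2) + 4*(2*(-6)))/(-8815) = ((-12)^(3/2) + 4*(-12))*(-1/8815) = (-24*I*√3 - 48)*(-1/8815) = (-48 - 24*I*√3)*(-1/8815) = 48/8815 + 24*I*√3/8815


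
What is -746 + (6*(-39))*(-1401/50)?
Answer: 145267/25 ≈ 5810.7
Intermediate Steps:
-746 + (6*(-39))*(-1401/50) = -746 - (-327834)/50 = -746 - 234*(-1401/50) = -746 + 163917/25 = 145267/25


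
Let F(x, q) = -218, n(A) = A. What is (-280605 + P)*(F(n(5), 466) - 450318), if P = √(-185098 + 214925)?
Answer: 126422654280 - 450536*√29827 ≈ 1.2634e+11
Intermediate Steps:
P = √29827 ≈ 172.70
(-280605 + P)*(F(n(5), 466) - 450318) = (-280605 + √29827)*(-218 - 450318) = (-280605 + √29827)*(-450536) = 126422654280 - 450536*√29827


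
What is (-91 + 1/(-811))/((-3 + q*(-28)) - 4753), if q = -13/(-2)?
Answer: 36901/2002359 ≈ 0.018429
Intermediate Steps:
q = 13/2 (q = -13*(-½) = 13/2 ≈ 6.5000)
(-91 + 1/(-811))/((-3 + q*(-28)) - 4753) = (-91 + 1/(-811))/((-3 + (13/2)*(-28)) - 4753) = (-91 - 1/811)/((-3 - 182) - 4753) = -73802/(811*(-185 - 4753)) = -73802/811/(-4938) = -73802/811*(-1/4938) = 36901/2002359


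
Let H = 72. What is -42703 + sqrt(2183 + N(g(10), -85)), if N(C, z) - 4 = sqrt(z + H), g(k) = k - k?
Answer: -42703 + sqrt(2187 + I*sqrt(13)) ≈ -42656.0 + 0.038549*I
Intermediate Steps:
g(k) = 0
N(C, z) = 4 + sqrt(72 + z) (N(C, z) = 4 + sqrt(z + 72) = 4 + sqrt(72 + z))
-42703 + sqrt(2183 + N(g(10), -85)) = -42703 + sqrt(2183 + (4 + sqrt(72 - 85))) = -42703 + sqrt(2183 + (4 + sqrt(-13))) = -42703 + sqrt(2183 + (4 + I*sqrt(13))) = -42703 + sqrt(2187 + I*sqrt(13))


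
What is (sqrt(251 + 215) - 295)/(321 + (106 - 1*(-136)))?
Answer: -295/563 + sqrt(466)/563 ≈ -0.48564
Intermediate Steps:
(sqrt(251 + 215) - 295)/(321 + (106 - 1*(-136))) = (sqrt(466) - 295)/(321 + (106 + 136)) = (-295 + sqrt(466))/(321 + 242) = (-295 + sqrt(466))/563 = (-295 + sqrt(466))*(1/563) = -295/563 + sqrt(466)/563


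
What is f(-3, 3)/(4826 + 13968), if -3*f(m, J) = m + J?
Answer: 0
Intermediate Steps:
f(m, J) = -J/3 - m/3 (f(m, J) = -(m + J)/3 = -(J + m)/3 = -J/3 - m/3)
f(-3, 3)/(4826 + 13968) = (-⅓*3 - ⅓*(-3))/(4826 + 13968) = (-1 + 1)/18794 = (1/18794)*0 = 0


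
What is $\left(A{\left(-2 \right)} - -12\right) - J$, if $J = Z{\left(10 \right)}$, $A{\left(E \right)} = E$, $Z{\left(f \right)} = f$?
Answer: $0$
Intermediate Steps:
$J = 10$
$\left(A{\left(-2 \right)} - -12\right) - J = \left(-2 - -12\right) - 10 = \left(-2 + 12\right) - 10 = 10 - 10 = 0$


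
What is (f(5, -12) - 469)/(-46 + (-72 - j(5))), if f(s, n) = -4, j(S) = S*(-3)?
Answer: 473/103 ≈ 4.5922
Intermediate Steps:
j(S) = -3*S
(f(5, -12) - 469)/(-46 + (-72 - j(5))) = (-4 - 469)/(-46 + (-72 - (-3)*5)) = -473/(-46 + (-72 - 1*(-15))) = -473/(-46 + (-72 + 15)) = -473/(-46 - 57) = -473/(-103) = -1/103*(-473) = 473/103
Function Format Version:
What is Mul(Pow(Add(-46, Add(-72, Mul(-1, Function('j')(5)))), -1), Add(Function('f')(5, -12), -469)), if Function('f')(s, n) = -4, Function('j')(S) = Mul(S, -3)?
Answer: Rational(473, 103) ≈ 4.5922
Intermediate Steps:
Function('j')(S) = Mul(-3, S)
Mul(Pow(Add(-46, Add(-72, Mul(-1, Function('j')(5)))), -1), Add(Function('f')(5, -12), -469)) = Mul(Pow(Add(-46, Add(-72, Mul(-1, Mul(-3, 5)))), -1), Add(-4, -469)) = Mul(Pow(Add(-46, Add(-72, Mul(-1, -15))), -1), -473) = Mul(Pow(Add(-46, Add(-72, 15)), -1), -473) = Mul(Pow(Add(-46, -57), -1), -473) = Mul(Pow(-103, -1), -473) = Mul(Rational(-1, 103), -473) = Rational(473, 103)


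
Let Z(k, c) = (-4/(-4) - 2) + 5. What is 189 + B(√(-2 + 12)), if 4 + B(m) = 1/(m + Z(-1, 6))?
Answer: 557/3 - √10/6 ≈ 185.14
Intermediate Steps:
Z(k, c) = 4 (Z(k, c) = (-4*(-¼) - 2) + 5 = (1 - 2) + 5 = -1 + 5 = 4)
B(m) = -4 + 1/(4 + m) (B(m) = -4 + 1/(m + 4) = -4 + 1/(4 + m))
189 + B(√(-2 + 12)) = 189 + (-15 - 4*√(-2 + 12))/(4 + √(-2 + 12)) = 189 + (-15 - 4*√10)/(4 + √10)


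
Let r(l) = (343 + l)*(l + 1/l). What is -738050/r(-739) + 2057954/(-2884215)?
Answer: -336361253801983/103958795439180 ≈ -3.2355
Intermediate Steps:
-738050/r(-739) + 2057954/(-2884215) = -738050/(1 + (-739)² + 343*(-739) + 343/(-739)) + 2057954/(-2884215) = -738050/(1 + 546121 - 253477 + 343*(-1/739)) + 2057954*(-1/2884215) = -738050/(1 + 546121 - 253477 - 343/739) - 2057954/2884215 = -738050/216264312/739 - 2057954/2884215 = -738050*739/216264312 - 2057954/2884215 = -272709475/108132156 - 2057954/2884215 = -336361253801983/103958795439180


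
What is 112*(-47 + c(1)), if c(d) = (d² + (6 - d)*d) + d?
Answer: -4480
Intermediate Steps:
c(d) = d + d² + d*(6 - d) (c(d) = (d² + d*(6 - d)) + d = d + d² + d*(6 - d))
112*(-47 + c(1)) = 112*(-47 + 7*1) = 112*(-47 + 7) = 112*(-40) = -4480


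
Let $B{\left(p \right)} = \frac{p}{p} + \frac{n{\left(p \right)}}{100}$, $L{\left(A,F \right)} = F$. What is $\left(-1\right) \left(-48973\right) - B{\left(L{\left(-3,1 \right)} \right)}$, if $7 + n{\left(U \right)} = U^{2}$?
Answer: $\frac{2448603}{50} \approx 48972.0$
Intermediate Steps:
$n{\left(U \right)} = -7 + U^{2}$
$B{\left(p \right)} = \frac{93}{100} + \frac{p^{2}}{100}$ ($B{\left(p \right)} = \frac{p}{p} + \frac{-7 + p^{2}}{100} = 1 + \left(-7 + p^{2}\right) \frac{1}{100} = 1 + \left(- \frac{7}{100} + \frac{p^{2}}{100}\right) = \frac{93}{100} + \frac{p^{2}}{100}$)
$\left(-1\right) \left(-48973\right) - B{\left(L{\left(-3,1 \right)} \right)} = \left(-1\right) \left(-48973\right) - \left(\frac{93}{100} + \frac{1^{2}}{100}\right) = 48973 - \left(\frac{93}{100} + \frac{1}{100} \cdot 1\right) = 48973 - \left(\frac{93}{100} + \frac{1}{100}\right) = 48973 - \frac{47}{50} = \frac{2448603}{50}$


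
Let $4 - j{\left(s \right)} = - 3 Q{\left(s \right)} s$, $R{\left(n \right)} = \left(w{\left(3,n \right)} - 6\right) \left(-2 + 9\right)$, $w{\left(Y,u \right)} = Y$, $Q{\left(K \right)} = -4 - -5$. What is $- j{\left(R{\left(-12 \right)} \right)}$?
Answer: $59$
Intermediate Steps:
$Q{\left(K \right)} = 1$ ($Q{\left(K \right)} = -4 + 5 = 1$)
$R{\left(n \right)} = -21$ ($R{\left(n \right)} = \left(3 - 6\right) \left(-2 + 9\right) = \left(-3\right) 7 = -21$)
$j{\left(s \right)} = 4 + 3 s$ ($j{\left(s \right)} = 4 - \left(-3\right) 1 s = 4 - - 3 s = 4 + 3 s$)
$- j{\left(R{\left(-12 \right)} \right)} = - (4 + 3 \left(-21\right)) = - (4 - 63) = \left(-1\right) \left(-59\right) = 59$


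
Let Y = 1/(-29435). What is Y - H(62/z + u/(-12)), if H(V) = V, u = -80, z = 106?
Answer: -33938714/4680165 ≈ -7.2516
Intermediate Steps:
Y = -1/29435 ≈ -3.3973e-5
Y - H(62/z + u/(-12)) = -1/29435 - (62/106 - 80/(-12)) = -1/29435 - (62*(1/106) - 80*(-1/12)) = -1/29435 - (31/53 + 20/3) = -1/29435 - 1*1153/159 = -1/29435 - 1153/159 = -33938714/4680165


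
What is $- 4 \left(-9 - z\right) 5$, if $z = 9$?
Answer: $360$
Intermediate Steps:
$- 4 \left(-9 - z\right) 5 = - 4 \left(-9 - 9\right) 5 = \left(-4\right) \left(-18\right) 5 = 72 \cdot 5 = 360$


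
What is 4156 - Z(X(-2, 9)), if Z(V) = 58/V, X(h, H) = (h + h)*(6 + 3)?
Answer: 74837/18 ≈ 4157.6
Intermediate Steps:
X(h, H) = 18*h (X(h, H) = (2*h)*9 = 18*h)
4156 - Z(X(-2, 9)) = 4156 - 58/(18*(-2)) = 4156 - 58/(-36) = 4156 - 58*(-1)/36 = 4156 - 1*(-29/18) = 4156 + 29/18 = 74837/18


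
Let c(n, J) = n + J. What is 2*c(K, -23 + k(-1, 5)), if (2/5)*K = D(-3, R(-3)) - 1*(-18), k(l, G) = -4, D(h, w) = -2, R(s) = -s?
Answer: 26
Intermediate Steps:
K = 40 (K = 5*(-2 - 1*(-18))/2 = 5*(-2 + 18)/2 = (5/2)*16 = 40)
c(n, J) = J + n
2*c(K, -23 + k(-1, 5)) = 2*((-23 - 4) + 40) = 2*(-27 + 40) = 2*13 = 26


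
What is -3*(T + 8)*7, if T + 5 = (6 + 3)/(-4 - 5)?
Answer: -42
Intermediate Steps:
T = -6 (T = -5 + (6 + 3)/(-4 - 5) = -5 + 9/(-9) = -5 + 9*(-⅑) = -5 - 1 = -6)
-3*(T + 8)*7 = -3*(-6 + 8)*7 = -3*2*7 = -6*7 = -42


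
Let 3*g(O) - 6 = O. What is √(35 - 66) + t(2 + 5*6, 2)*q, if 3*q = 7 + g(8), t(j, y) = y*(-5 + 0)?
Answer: -350/9 + I*√31 ≈ -38.889 + 5.5678*I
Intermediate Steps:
t(j, y) = -5*y (t(j, y) = y*(-5) = -5*y)
g(O) = 2 + O/3
q = 35/9 (q = (7 + (2 + (⅓)*8))/3 = (7 + (2 + 8/3))/3 = (7 + 14/3)/3 = (⅓)*(35/3) = 35/9 ≈ 3.8889)
√(35 - 66) + t(2 + 5*6, 2)*q = √(35 - 66) - 5*2*(35/9) = √(-31) - 10*35/9 = I*√31 - 350/9 = -350/9 + I*√31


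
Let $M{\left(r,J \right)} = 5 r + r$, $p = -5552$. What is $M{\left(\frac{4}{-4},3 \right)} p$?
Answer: $33312$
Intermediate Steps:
$M{\left(r,J \right)} = 6 r$
$M{\left(\frac{4}{-4},3 \right)} p = 6 \frac{4}{-4} \left(-5552\right) = 6 \cdot 4 \left(- \frac{1}{4}\right) \left(-5552\right) = 6 \left(-1\right) \left(-5552\right) = \left(-6\right) \left(-5552\right) = 33312$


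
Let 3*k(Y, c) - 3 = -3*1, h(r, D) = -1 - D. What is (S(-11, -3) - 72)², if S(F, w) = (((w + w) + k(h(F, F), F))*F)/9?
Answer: 37636/9 ≈ 4181.8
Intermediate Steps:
k(Y, c) = 0 (k(Y, c) = 1 + (-3*1)/3 = 1 + (⅓)*(-3) = 1 - 1 = 0)
S(F, w) = 2*F*w/9 (S(F, w) = (((w + w) + 0)*F)/9 = ((2*w + 0)*F)*(⅑) = ((2*w)*F)*(⅑) = (2*F*w)*(⅑) = 2*F*w/9)
(S(-11, -3) - 72)² = ((2/9)*(-11)*(-3) - 72)² = (22/3 - 72)² = (-194/3)² = 37636/9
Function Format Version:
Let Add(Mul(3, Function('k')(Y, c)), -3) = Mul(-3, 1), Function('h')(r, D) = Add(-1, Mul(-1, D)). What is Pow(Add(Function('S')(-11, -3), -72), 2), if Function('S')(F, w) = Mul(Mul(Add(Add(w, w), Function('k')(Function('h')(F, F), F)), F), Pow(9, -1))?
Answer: Rational(37636, 9) ≈ 4181.8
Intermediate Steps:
Function('k')(Y, c) = 0 (Function('k')(Y, c) = Add(1, Mul(Rational(1, 3), Mul(-3, 1))) = Add(1, Mul(Rational(1, 3), -3)) = Add(1, -1) = 0)
Function('S')(F, w) = Mul(Rational(2, 9), F, w) (Function('S')(F, w) = Mul(Mul(Add(Add(w, w), 0), F), Pow(9, -1)) = Mul(Mul(Add(Mul(2, w), 0), F), Rational(1, 9)) = Mul(Mul(Mul(2, w), F), Rational(1, 9)) = Mul(Mul(2, F, w), Rational(1, 9)) = Mul(Rational(2, 9), F, w))
Pow(Add(Function('S')(-11, -3), -72), 2) = Pow(Add(Mul(Rational(2, 9), -11, -3), -72), 2) = Pow(Add(Rational(22, 3), -72), 2) = Pow(Rational(-194, 3), 2) = Rational(37636, 9)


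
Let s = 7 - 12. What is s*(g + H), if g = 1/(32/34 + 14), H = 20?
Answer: -25485/254 ≈ -100.33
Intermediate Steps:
g = 17/254 (g = 1/(32*(1/34) + 14) = 1/(16/17 + 14) = 1/(254/17) = 17/254 ≈ 0.066929)
s = -5
s*(g + H) = -5*(17/254 + 20) = -5*5097/254 = -25485/254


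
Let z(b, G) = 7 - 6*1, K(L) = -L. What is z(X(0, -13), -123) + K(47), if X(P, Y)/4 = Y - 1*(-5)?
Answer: -46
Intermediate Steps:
X(P, Y) = 20 + 4*Y (X(P, Y) = 4*(Y - 1*(-5)) = 4*(Y + 5) = 4*(5 + Y) = 20 + 4*Y)
z(b, G) = 1 (z(b, G) = 7 - 6 = 1)
z(X(0, -13), -123) + K(47) = 1 - 1*47 = 1 - 47 = -46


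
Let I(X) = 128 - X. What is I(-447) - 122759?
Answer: -122184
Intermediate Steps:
I(-447) - 122759 = (128 - 1*(-447)) - 122759 = (128 + 447) - 122759 = 575 - 122759 = -122184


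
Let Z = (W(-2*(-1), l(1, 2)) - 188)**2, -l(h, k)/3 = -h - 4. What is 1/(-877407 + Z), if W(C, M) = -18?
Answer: -1/834971 ≈ -1.1976e-6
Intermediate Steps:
l(h, k) = 12 + 3*h (l(h, k) = -3*(-h - 4) = -3*(-4 - h) = 12 + 3*h)
Z = 42436 (Z = (-18 - 188)**2 = (-206)**2 = 42436)
1/(-877407 + Z) = 1/(-877407 + 42436) = 1/(-834971) = -1/834971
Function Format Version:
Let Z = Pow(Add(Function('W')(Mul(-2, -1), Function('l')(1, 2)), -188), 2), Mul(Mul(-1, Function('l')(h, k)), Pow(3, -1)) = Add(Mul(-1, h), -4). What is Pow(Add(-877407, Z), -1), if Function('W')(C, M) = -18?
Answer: Rational(-1, 834971) ≈ -1.1976e-6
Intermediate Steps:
Function('l')(h, k) = Add(12, Mul(3, h)) (Function('l')(h, k) = Mul(-3, Add(Mul(-1, h), -4)) = Mul(-3, Add(-4, Mul(-1, h))) = Add(12, Mul(3, h)))
Z = 42436 (Z = Pow(Add(-18, -188), 2) = Pow(-206, 2) = 42436)
Pow(Add(-877407, Z), -1) = Pow(Add(-877407, 42436), -1) = Pow(-834971, -1) = Rational(-1, 834971)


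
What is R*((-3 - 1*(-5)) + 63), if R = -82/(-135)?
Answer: 1066/27 ≈ 39.482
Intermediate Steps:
R = 82/135 (R = -82*(-1/135) = 82/135 ≈ 0.60741)
R*((-3 - 1*(-5)) + 63) = 82*((-3 - 1*(-5)) + 63)/135 = 82*((-3 + 5) + 63)/135 = 82*(2 + 63)/135 = (82/135)*65 = 1066/27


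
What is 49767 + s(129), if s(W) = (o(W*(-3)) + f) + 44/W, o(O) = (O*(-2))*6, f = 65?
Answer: 7027448/129 ≈ 54476.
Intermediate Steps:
o(O) = -12*O (o(O) = -2*O*6 = -12*O)
s(W) = 65 + 36*W + 44/W (s(W) = (-12*W*(-3) + 65) + 44/W = (-(-36)*W + 65) + 44/W = (36*W + 65) + 44/W = (65 + 36*W) + 44/W = 65 + 36*W + 44/W)
49767 + s(129) = 49767 + (65 + 36*129 + 44/129) = 49767 + (65 + 4644 + 44*(1/129)) = 49767 + (65 + 4644 + 44/129) = 49767 + 607505/129 = 7027448/129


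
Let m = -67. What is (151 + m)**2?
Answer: 7056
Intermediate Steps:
(151 + m)**2 = (151 - 67)**2 = 84**2 = 7056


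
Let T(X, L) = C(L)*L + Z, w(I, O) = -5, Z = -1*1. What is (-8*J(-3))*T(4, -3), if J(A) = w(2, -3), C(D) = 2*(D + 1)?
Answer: 440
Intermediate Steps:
Z = -1
C(D) = 2 + 2*D (C(D) = 2*(1 + D) = 2 + 2*D)
J(A) = -5
T(X, L) = -1 + L*(2 + 2*L) (T(X, L) = (2 + 2*L)*L - 1 = L*(2 + 2*L) - 1 = -1 + L*(2 + 2*L))
(-8*J(-3))*T(4, -3) = (-8*(-5))*(-1 + 2*(-3)*(1 - 3)) = 40*(-1 + 2*(-3)*(-2)) = 40*(-1 + 12) = 40*11 = 440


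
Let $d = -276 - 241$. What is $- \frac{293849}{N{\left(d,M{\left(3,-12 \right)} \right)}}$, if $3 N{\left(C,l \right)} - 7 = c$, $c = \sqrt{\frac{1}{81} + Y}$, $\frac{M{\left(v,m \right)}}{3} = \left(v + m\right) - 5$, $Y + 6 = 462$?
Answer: $\frac{499837149}{32968} - \frac{7933923 \sqrt{36937}}{32968} \approx -31090.0$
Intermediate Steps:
$Y = 456$ ($Y = -6 + 462 = 456$)
$d = -517$
$M{\left(v,m \right)} = -15 + 3 m + 3 v$ ($M{\left(v,m \right)} = 3 \left(\left(v + m\right) - 5\right) = 3 \left(\left(m + v\right) - 5\right) = 3 \left(-5 + m + v\right) = -15 + 3 m + 3 v$)
$c = \frac{\sqrt{36937}}{9}$ ($c = \sqrt{\frac{1}{81} + 456} = \sqrt{\frac{36937}{81}} = \frac{\sqrt{36937}}{9} \approx 21.354$)
$N{\left(C,l \right)} = \frac{7}{3} + \frac{\sqrt{36937}}{27}$ ($N{\left(C,l \right)} = \frac{7}{3} + \frac{\frac{1}{9} \sqrt{36937}}{3} = \frac{7}{3} + \frac{\sqrt{36937}}{27}$)
$- \frac{293849}{N{\left(d,M{\left(3,-12 \right)} \right)}} = - \frac{293849}{\frac{7}{3} + \frac{\sqrt{36937}}{27}}$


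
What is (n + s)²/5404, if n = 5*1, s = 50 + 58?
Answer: 12769/5404 ≈ 2.3629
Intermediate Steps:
s = 108
n = 5
(n + s)²/5404 = (5 + 108)²/5404 = 113²*(1/5404) = 12769*(1/5404) = 12769/5404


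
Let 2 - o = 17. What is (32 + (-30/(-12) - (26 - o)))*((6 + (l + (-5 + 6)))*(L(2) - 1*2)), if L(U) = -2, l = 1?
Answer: 208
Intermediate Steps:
o = -15 (o = 2 - 1*17 = 2 - 17 = -15)
(32 + (-30/(-12) - (26 - o)))*((6 + (l + (-5 + 6)))*(L(2) - 1*2)) = (32 + (-30/(-12) - (26 - 1*(-15))))*((6 + (1 + (-5 + 6)))*(-2 - 1*2)) = (32 + (-30*(-1/12) - (26 + 15)))*((6 + (1 + 1))*(-2 - 2)) = (32 + (5/2 - 1*41))*((6 + 2)*(-4)) = (32 + (5/2 - 41))*(8*(-4)) = (32 - 77/2)*(-32) = -13/2*(-32) = 208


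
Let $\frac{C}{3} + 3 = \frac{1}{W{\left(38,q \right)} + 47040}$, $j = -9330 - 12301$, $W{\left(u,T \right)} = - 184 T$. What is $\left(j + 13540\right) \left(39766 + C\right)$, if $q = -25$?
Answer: $- \frac{16611239548953}{51640} \approx -3.2167 \cdot 10^{8}$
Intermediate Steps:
$j = -21631$ ($j = -9330 - 12301 = -21631$)
$C = - \frac{464757}{51640}$ ($C = -9 + \frac{3}{\left(-184\right) \left(-25\right) + 47040} = -9 + \frac{3}{4600 + 47040} = -9 + \frac{3}{51640} = - \frac{464757}{51640} \approx -8.9999$)
$\left(j + 13540\right) \left(39766 + C\right) = \left(-21631 + 13540\right) \left(39766 - \frac{464757}{51640}\right) = \left(-8091\right) \frac{2053051483}{51640} = - \frac{16611239548953}{51640}$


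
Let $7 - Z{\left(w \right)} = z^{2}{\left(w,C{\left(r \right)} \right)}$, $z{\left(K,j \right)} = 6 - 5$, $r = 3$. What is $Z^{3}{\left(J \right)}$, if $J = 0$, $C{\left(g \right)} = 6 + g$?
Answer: $216$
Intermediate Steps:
$z{\left(K,j \right)} = 1$ ($z{\left(K,j \right)} = 6 - 5 = 1$)
$Z{\left(w \right)} = 6$ ($Z{\left(w \right)} = 7 - 1^{2} = 7 - 1 = 6$)
$Z^{3}{\left(J \right)} = 6^{3} = 216$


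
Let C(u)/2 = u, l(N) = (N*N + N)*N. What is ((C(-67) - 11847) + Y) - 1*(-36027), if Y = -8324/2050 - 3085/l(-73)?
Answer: 9455221941869/393280200 ≈ 24042.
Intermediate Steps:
l(N) = N*(N + N²) (l(N) = (N² + N)*N = (N + N²)*N = N*(N + N²))
C(u) = 2*u
Y = -1593747331/393280200 (Y = -8324/2050 - 3085*1/(5329*(1 - 73)) = -8324*1/2050 - 3085/(5329*(-72)) = -4162/1025 - 3085/(-383688) = -4162/1025 - 3085*(-1/383688) = -4162/1025 + 3085/383688 = -1593747331/393280200 ≈ -4.0524)
((C(-67) - 11847) + Y) - 1*(-36027) = ((2*(-67) - 11847) - 1593747331/393280200) - 1*(-36027) = ((-134 - 11847) - 1593747331/393280200) + 36027 = (-11981 - 1593747331/393280200) + 36027 = -4713483823531/393280200 + 36027 = 9455221941869/393280200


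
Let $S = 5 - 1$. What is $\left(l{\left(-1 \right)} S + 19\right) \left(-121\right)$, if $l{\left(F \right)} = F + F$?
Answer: $-1331$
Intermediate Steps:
$S = 4$ ($S = 5 - 1 = 4$)
$l{\left(F \right)} = 2 F$
$\left(l{\left(-1 \right)} S + 19\right) \left(-121\right) = \left(2 \left(-1\right) 4 + 19\right) \left(-121\right) = \left(\left(-2\right) 4 + 19\right) \left(-121\right) = \left(-8 + 19\right) \left(-121\right) = 11 \left(-121\right) = -1331$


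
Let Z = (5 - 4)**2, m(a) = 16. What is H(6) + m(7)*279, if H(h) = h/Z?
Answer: 4470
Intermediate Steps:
Z = 1 (Z = 1**2 = 1)
H(h) = h (H(h) = h/1 = h*1 = h)
H(6) + m(7)*279 = 6 + 16*279 = 6 + 4464 = 4470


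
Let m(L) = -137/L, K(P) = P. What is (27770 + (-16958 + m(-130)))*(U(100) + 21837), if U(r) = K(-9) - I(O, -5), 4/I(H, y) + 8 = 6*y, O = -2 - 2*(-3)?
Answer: 291495169799/1235 ≈ 2.3603e+8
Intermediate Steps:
O = 4 (O = -2 + 6 = 4)
I(H, y) = 4/(-8 + 6*y)
U(r) = -169/19 (U(r) = -9 - 2/(-4 + 3*(-5)) = -9 - 2/(-4 - 15) = -9 - 2/(-19) = -9 - 2*(-1)/19 = -9 - 1*(-2/19) = -9 + 2/19 = -169/19)
(27770 + (-16958 + m(-130)))*(U(100) + 21837) = (27770 + (-16958 - 137/(-130)))*(-169/19 + 21837) = (27770 + (-16958 - 137*(-1/130)))*(414734/19) = (27770 + (-16958 + 137/130))*(414734/19) = (27770 - 2204403/130)*(414734/19) = (1405697/130)*(414734/19) = 291495169799/1235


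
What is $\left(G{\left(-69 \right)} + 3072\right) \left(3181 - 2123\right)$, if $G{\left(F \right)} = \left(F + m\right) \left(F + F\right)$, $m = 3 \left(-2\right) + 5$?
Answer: $13470456$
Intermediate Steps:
$m = -1$ ($m = -6 + 5 = -1$)
$G{\left(F \right)} = 2 F \left(-1 + F\right)$ ($G{\left(F \right)} = \left(F - 1\right) \left(F + F\right) = \left(-1 + F\right) 2 F = 2 F \left(-1 + F\right)$)
$\left(G{\left(-69 \right)} + 3072\right) \left(3181 - 2123\right) = \left(2 \left(-69\right) \left(-1 - 69\right) + 3072\right) \left(3181 - 2123\right) = \left(2 \left(-69\right) \left(-70\right) + 3072\right) 1058 = \left(9660 + 3072\right) 1058 = 12732 \cdot 1058 = 13470456$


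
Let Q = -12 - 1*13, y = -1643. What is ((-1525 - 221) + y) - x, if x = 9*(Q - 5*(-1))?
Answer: -3209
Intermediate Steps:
Q = -25 (Q = -12 - 13 = -25)
x = -180 (x = 9*(-25 - 5*(-1)) = 9*(-25 + 5) = 9*(-20) = -180)
((-1525 - 221) + y) - x = ((-1525 - 221) - 1643) - 1*(-180) = (-1746 - 1643) + 180 = -3389 + 180 = -3209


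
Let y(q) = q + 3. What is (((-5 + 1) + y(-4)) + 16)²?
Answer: 121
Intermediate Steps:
y(q) = 3 + q
(((-5 + 1) + y(-4)) + 16)² = (((-5 + 1) + (3 - 4)) + 16)² = ((-4 - 1) + 16)² = (-5 + 16)² = 11² = 121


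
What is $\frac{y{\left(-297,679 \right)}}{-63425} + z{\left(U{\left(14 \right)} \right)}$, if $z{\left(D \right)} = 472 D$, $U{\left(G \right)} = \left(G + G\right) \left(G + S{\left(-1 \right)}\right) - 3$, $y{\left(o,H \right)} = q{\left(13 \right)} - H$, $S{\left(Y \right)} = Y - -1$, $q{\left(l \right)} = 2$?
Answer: $\frac{11645338077}{63425} \approx 1.8361 \cdot 10^{5}$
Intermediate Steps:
$S{\left(Y \right)} = 1 + Y$ ($S{\left(Y \right)} = Y + 1 = 1 + Y$)
$y{\left(o,H \right)} = 2 - H$
$U{\left(G \right)} = -3 + 2 G^{2}$ ($U{\left(G \right)} = \left(G + G\right) \left(G + \left(1 - 1\right)\right) - 3 = 2 G \left(G + 0\right) - 3 = 2 G G - 3 = 2 G^{2} - 3 = -3 + 2 G^{2}$)
$\frac{y{\left(-297,679 \right)}}{-63425} + z{\left(U{\left(14 \right)} \right)} = \frac{2 - 679}{-63425} + 472 \left(-3 + 2 \cdot 14^{2}\right) = \left(2 - 679\right) \left(- \frac{1}{63425}\right) + 472 \left(-3 + 2 \cdot 196\right) = \left(-677\right) \left(- \frac{1}{63425}\right) + 472 \left(-3 + 392\right) = \frac{677}{63425} + 472 \cdot 389 = \frac{677}{63425} + 183608 = \frac{11645338077}{63425}$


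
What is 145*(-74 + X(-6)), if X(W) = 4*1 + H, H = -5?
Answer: -10875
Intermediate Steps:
X(W) = -1 (X(W) = 4*1 - 5 = 4 - 5 = -1)
145*(-74 + X(-6)) = 145*(-74 - 1) = 145*(-75) = -10875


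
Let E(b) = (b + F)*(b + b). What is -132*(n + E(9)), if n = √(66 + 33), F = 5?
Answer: -33264 - 396*√11 ≈ -34577.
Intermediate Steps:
n = 3*√11 (n = √99 = 3*√11 ≈ 9.9499)
E(b) = 2*b*(5 + b) (E(b) = (b + 5)*(b + b) = (5 + b)*(2*b) = 2*b*(5 + b))
-132*(n + E(9)) = -132*(3*√11 + 2*9*(5 + 9)) = -132*(3*√11 + 2*9*14) = -132*(3*√11 + 252) = -132*(252 + 3*√11) = -33264 - 396*√11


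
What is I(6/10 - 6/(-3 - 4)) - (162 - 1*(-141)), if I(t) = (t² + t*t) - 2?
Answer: -368423/1225 ≈ -300.75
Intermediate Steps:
I(t) = -2 + 2*t² (I(t) = (t² + t²) - 2 = 2*t² - 2 = -2 + 2*t²)
I(6/10 - 6/(-3 - 4)) - (162 - 1*(-141)) = (-2 + 2*(6/10 - 6/(-3 - 4))²) - (162 - 1*(-141)) = (-2 + 2*(6*(⅒) - 6/(-7))²) - (162 + 141) = (-2 + 2*(⅗ - 6*(-⅐))²) - 1*303 = (-2 + 2*(⅗ + 6/7)²) - 303 = (-2 + 2*(51/35)²) - 303 = (-2 + 2*(2601/1225)) - 303 = (-2 + 5202/1225) - 303 = 2752/1225 - 303 = -368423/1225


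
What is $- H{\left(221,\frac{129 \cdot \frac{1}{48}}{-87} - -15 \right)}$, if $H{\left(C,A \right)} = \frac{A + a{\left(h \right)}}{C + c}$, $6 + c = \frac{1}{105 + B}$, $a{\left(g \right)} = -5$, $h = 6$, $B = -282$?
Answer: $- \frac{818743}{17657056} \approx -0.046369$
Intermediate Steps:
$c = - \frac{1063}{177}$ ($c = -6 + \frac{1}{105 - 282} = -6 + \frac{1}{-177} = -6 - \frac{1}{177} = - \frac{1063}{177} \approx -6.0056$)
$H{\left(C,A \right)} = \frac{-5 + A}{- \frac{1063}{177} + C}$ ($H{\left(C,A \right)} = \frac{A - 5}{C - \frac{1063}{177}} = \frac{-5 + A}{- \frac{1063}{177} + C}$)
$- H{\left(221,\frac{129 \cdot \frac{1}{48}}{-87} - -15 \right)} = - \frac{177 \left(-5 + \left(\frac{129 \cdot \frac{1}{48}}{-87} - -15\right)\right)}{-1063 + 177 \cdot 221} = - \frac{177 \left(-5 + \left(129 \cdot \frac{1}{48} \left(- \frac{1}{87}\right) + 15\right)\right)}{-1063 + 39117} = - \frac{177 \left(-5 + \left(\frac{43}{16} \left(- \frac{1}{87}\right) + 15\right)\right)}{38054} = - \frac{177 \left(-5 + \left(- \frac{43}{1392} + 15\right)\right)}{38054} = - \frac{177 \left(-5 + \frac{20837}{1392}\right)}{38054} = - \frac{177 \cdot 13877}{38054 \cdot 1392} = \left(-1\right) \frac{818743}{17657056} = - \frac{818743}{17657056}$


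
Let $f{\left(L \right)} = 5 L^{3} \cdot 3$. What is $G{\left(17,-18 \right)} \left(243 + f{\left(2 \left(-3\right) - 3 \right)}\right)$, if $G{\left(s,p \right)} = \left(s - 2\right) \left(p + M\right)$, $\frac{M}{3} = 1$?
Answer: $2405700$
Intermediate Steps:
$M = 3$ ($M = 3 \cdot 1 = 3$)
$f{\left(L \right)} = 15 L^{3}$
$G{\left(s,p \right)} = \left(-2 + s\right) \left(3 + p\right)$ ($G{\left(s,p \right)} = \left(s - 2\right) \left(p + 3\right) = \left(-2 + s\right) \left(3 + p\right)$)
$G{\left(17,-18 \right)} \left(243 + f{\left(2 \left(-3\right) - 3 \right)}\right) = \left(-6 - -36 + 3 \cdot 17 - 306\right) \left(243 + 15 \left(2 \left(-3\right) - 3\right)^{3}\right) = \left(-6 + 36 + 51 - 306\right) \left(243 + 15 \left(-6 - 3\right)^{3}\right) = - 225 \left(243 + 15 \left(-9\right)^{3}\right) = - 225 \left(243 + 15 \left(-729\right)\right) = - 225 \left(243 - 10935\right) = \left(-225\right) \left(-10692\right) = 2405700$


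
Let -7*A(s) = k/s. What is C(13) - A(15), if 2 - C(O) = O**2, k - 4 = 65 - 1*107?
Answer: -17573/105 ≈ -167.36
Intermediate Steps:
k = -38 (k = 4 + (65 - 1*107) = 4 + (65 - 107) = 4 - 42 = -38)
A(s) = 38/(7*s) (A(s) = -(-38)/(7*s) = 38/(7*s))
C(O) = 2 - O**2
C(13) - A(15) = (2 - 1*13**2) - 38/(7*15) = (2 - 1*169) - 38/(7*15) = (2 - 169) - 1*38/105 = -167 - 38/105 = -17573/105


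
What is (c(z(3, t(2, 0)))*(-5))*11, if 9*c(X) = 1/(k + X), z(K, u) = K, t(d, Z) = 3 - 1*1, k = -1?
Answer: -55/18 ≈ -3.0556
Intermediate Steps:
t(d, Z) = 2 (t(d, Z) = 3 - 1 = 2)
c(X) = 1/(9*(-1 + X))
(c(z(3, t(2, 0)))*(-5))*11 = ((1/(9*(-1 + 3)))*(-5))*11 = (((1/9)/2)*(-5))*11 = (((1/9)*(1/2))*(-5))*11 = ((1/18)*(-5))*11 = -5/18*11 = -55/18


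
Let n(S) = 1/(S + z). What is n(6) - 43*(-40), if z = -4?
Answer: 3441/2 ≈ 1720.5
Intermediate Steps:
n(S) = 1/(-4 + S) (n(S) = 1/(S - 4) = 1/(-4 + S))
n(6) - 43*(-40) = 1/(-4 + 6) - 43*(-40) = 1/2 + 1720 = ½ + 1720 = 3441/2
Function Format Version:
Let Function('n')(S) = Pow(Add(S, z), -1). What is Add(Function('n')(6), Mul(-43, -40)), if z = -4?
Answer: Rational(3441, 2) ≈ 1720.5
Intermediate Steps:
Function('n')(S) = Pow(Add(-4, S), -1) (Function('n')(S) = Pow(Add(S, -4), -1) = Pow(Add(-4, S), -1))
Add(Function('n')(6), Mul(-43, -40)) = Add(Pow(Add(-4, 6), -1), Mul(-43, -40)) = Add(Pow(2, -1), 1720) = Add(Rational(1, 2), 1720) = Rational(3441, 2)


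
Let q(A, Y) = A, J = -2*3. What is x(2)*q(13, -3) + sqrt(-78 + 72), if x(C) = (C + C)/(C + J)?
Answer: -13 + I*sqrt(6) ≈ -13.0 + 2.4495*I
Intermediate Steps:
J = -6
x(C) = 2*C/(-6 + C) (x(C) = (C + C)/(C - 6) = (2*C)/(-6 + C) = 2*C/(-6 + C))
x(2)*q(13, -3) + sqrt(-78 + 72) = (2*2/(-6 + 2))*13 + sqrt(-78 + 72) = (2*2/(-4))*13 + sqrt(-6) = (2*2*(-1/4))*13 + I*sqrt(6) = -1*13 + I*sqrt(6) = -13 + I*sqrt(6)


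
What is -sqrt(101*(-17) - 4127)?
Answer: -2*I*sqrt(1461) ≈ -76.446*I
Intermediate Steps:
-sqrt(101*(-17) - 4127) = -sqrt(-1717 - 4127) = -sqrt(-5844) = -2*I*sqrt(1461)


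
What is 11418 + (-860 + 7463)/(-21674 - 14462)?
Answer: 412594245/36136 ≈ 11418.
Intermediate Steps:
11418 + (-860 + 7463)/(-21674 - 14462) = 11418 + 6603/(-36136) = 11418 + 6603*(-1/36136) = 11418 - 6603/36136 = 412594245/36136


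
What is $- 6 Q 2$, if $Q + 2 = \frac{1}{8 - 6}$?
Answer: $18$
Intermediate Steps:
$Q = - \frac{3}{2}$ ($Q = -2 + \frac{1}{8 - 6} = -2 + \frac{1}{2} = - \frac{3}{2} \approx -1.5$)
$- 6 Q 2 = \left(-6\right) \left(- \frac{3}{2}\right) 2 = 9 \cdot 2 = 18$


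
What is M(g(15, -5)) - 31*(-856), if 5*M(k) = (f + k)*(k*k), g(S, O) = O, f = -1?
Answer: 26506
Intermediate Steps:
M(k) = k**2*(-1 + k)/5 (M(k) = ((-1 + k)*(k*k))/5 = ((-1 + k)*k**2)/5 = (k**2*(-1 + k))/5 = k**2*(-1 + k)/5)
M(g(15, -5)) - 31*(-856) = (1/5)*(-5)**2*(-1 - 5) - 31*(-856) = (1/5)*25*(-6) + 26536 = -30 + 26536 = 26506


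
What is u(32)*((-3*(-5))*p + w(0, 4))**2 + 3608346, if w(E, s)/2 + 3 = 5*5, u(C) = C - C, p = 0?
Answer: 3608346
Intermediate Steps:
u(C) = 0
w(E, s) = 44 (w(E, s) = -6 + 2*(5*5) = -6 + 2*25 = -6 + 50 = 44)
u(32)*((-3*(-5))*p + w(0, 4))**2 + 3608346 = 0*(-3*(-5)*0 + 44)**2 + 3608346 = 0*(15*0 + 44)**2 + 3608346 = 0*(0 + 44)**2 + 3608346 = 0*44**2 + 3608346 = 0*1936 + 3608346 = 0 + 3608346 = 3608346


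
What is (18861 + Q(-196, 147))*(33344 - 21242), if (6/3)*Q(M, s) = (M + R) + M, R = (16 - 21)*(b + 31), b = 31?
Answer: 224008020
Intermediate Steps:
R = -310 (R = (16 - 21)*(31 + 31) = -5*62 = -310)
Q(M, s) = -155 + M (Q(M, s) = ((M - 310) + M)/2 = ((-310 + M) + M)/2 = (-310 + 2*M)/2 = -155 + M)
(18861 + Q(-196, 147))*(33344 - 21242) = (18861 + (-155 - 196))*(33344 - 21242) = (18861 - 351)*12102 = 18510*12102 = 224008020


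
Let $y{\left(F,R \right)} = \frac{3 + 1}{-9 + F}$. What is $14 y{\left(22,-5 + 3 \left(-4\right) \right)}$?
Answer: $\frac{56}{13} \approx 4.3077$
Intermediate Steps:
$y{\left(F,R \right)} = \frac{4}{-9 + F}$
$14 y{\left(22,-5 + 3 \left(-4\right) \right)} = 14 \frac{4}{-9 + 22} = 14 \cdot \frac{4}{13} = \frac{56}{13}$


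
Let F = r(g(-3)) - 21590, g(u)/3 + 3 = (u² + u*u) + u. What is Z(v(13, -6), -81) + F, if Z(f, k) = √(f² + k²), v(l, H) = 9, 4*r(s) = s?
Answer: -21581 + 9*√82 ≈ -21500.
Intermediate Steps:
g(u) = -9 + 3*u + 6*u² (g(u) = -9 + 3*((u² + u*u) + u) = -9 + 3*((u² + u²) + u) = -9 + 3*(2*u² + u) = -9 + 3*(u + 2*u²) = -9 + (3*u + 6*u²) = -9 + 3*u + 6*u²)
r(s) = s/4
F = -21581 (F = (-9 + 3*(-3) + 6*(-3)²)/4 - 21590 = (-9 - 9 + 6*9)/4 - 21590 = (-9 - 9 + 54)/4 - 21590 = (¼)*36 - 21590 = 9 - 21590 = -21581)
Z(v(13, -6), -81) + F = √(9² + (-81)²) - 21581 = √(81 + 6561) - 21581 = √6642 - 21581 = 9*√82 - 21581 = -21581 + 9*√82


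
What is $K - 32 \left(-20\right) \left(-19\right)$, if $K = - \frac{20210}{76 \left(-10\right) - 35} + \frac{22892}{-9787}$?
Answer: $- \frac{18886658054}{1556133} \approx -12137.0$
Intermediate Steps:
$K = \frac{35919226}{1556133}$ ($K = - \frac{20210}{-760 - 35} + 22892 \left(- \frac{1}{9787}\right) = - \frac{20210}{-795} - \frac{22892}{9787} = \left(-20210\right) \left(- \frac{1}{795}\right) - \frac{22892}{9787} = \frac{4042}{159} - \frac{22892}{9787} = \frac{35919226}{1556133} \approx 23.082$)
$K - 32 \left(-20\right) \left(-19\right) = \frac{35919226}{1556133} - 32 \left(-20\right) \left(-19\right) = \frac{35919226}{1556133} - \left(-640\right) \left(-19\right) = \frac{35919226}{1556133} - 12160 = - \frac{18886658054}{1556133}$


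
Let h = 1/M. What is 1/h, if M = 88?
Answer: 88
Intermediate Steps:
h = 1/88 ≈ 0.011364
1/h = 1/(1/88) = 88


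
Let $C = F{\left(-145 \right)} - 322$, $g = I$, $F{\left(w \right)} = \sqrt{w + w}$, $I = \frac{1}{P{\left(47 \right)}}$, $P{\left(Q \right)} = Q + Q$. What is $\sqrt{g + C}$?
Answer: $\frac{\sqrt{-2845098 + 8836 i \sqrt{290}}}{94} \approx 0.47435 + 17.95 i$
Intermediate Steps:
$P{\left(Q \right)} = 2 Q$
$I = \frac{1}{94}$ ($I = \frac{1}{2 \cdot 47} = \frac{1}{94} \approx 0.010638$)
$F{\left(w \right)} = \sqrt{2} \sqrt{w}$ ($F{\left(w \right)} = \sqrt{2 w} = \sqrt{2} \sqrt{w}$)
$g = \frac{1}{94} \approx 0.010638$
$C = -322 + i \sqrt{290}$ ($C = \sqrt{2} \sqrt{-145} - 322 = \sqrt{2} i \sqrt{145} - 322 = i \sqrt{290} - 322 = -322 + i \sqrt{290} \approx -322.0 + 17.029 i$)
$\sqrt{g + C} = \sqrt{\frac{1}{94} - \left(322 - i \sqrt{290}\right)} = \sqrt{- \frac{30267}{94} + i \sqrt{290}}$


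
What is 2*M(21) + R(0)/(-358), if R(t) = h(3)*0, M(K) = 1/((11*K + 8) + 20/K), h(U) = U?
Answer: 42/5039 ≈ 0.0083350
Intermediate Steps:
M(K) = 1/(8 + 11*K + 20/K) (M(K) = 1/((8 + 11*K) + 20/K) = 1/(8 + 11*K + 20/K))
R(t) = 0 (R(t) = 3*0 = 0)
2*M(21) + R(0)/(-358) = 2*(21/(20 + 8*21 + 11*21²)) + 0/(-358) = 2*(21/(20 + 168 + 11*441)) + 0*(-1/358) = 2*(21/(20 + 168 + 4851)) + 0 = 2*(21/5039) + 0 = 42/5039 + 0 = 42/5039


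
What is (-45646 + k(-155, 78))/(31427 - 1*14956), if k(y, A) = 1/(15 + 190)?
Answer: -9357429/3376555 ≈ -2.7713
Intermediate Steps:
k(y, A) = 1/205
(-45646 + k(-155, 78))/(31427 - 1*14956) = (-45646 + 1/205)/(31427 - 1*14956) = -9357429/(205*(31427 - 14956)) = -9357429/205/16471 = -9357429/205*1/16471 = -9357429/3376555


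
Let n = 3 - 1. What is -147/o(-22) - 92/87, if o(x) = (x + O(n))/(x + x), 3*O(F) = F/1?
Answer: -423509/1392 ≈ -304.25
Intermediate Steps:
n = 2
O(F) = F/3 (O(F) = (F/1)/3 = (F*1)/3 = F/3)
o(x) = (⅔ + x)/(2*x) (o(x) = (x + (⅓)*2)/(x + x) = (x + ⅔)/((2*x)) = (⅔ + x)*(1/(2*x)) = (⅔ + x)/(2*x))
-147/o(-22) - 92/87 = -147*(-132/(2 + 3*(-22))) - 92/87 = -147*(-132/(2 - 66)) - 92*1/87 = -147/((⅙)*(-1/22)*(-64)) - 92/87 = -147/16/33 - 92/87 = -147*33/16 - 92/87 = -4851/16 - 92/87 = -423509/1392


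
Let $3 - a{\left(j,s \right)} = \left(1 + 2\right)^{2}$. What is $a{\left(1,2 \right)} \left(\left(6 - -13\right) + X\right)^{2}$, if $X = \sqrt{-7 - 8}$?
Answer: $-2076 - 228 i \sqrt{15} \approx -2076.0 - 883.04 i$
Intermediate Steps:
$a{\left(j,s \right)} = -6$ ($a{\left(j,s \right)} = 3 - \left(1 + 2\right)^{2} = 3 - 3^{2} = 3 - 9 = -6$)
$X = i \sqrt{15}$ ($X = \sqrt{-15} = i \sqrt{15} \approx 3.873 i$)
$a{\left(1,2 \right)} \left(\left(6 - -13\right) + X\right)^{2} = - 6 \left(\left(6 - -13\right) + i \sqrt{15}\right)^{2} = - 6 \left(\left(6 + 13\right) + i \sqrt{15}\right)^{2} = - 6 \left(19 + i \sqrt{15}\right)^{2}$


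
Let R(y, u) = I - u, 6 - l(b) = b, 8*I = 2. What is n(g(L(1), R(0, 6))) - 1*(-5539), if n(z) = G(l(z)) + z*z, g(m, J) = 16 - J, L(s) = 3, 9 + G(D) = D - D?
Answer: 96049/16 ≈ 6003.1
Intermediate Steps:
I = 1/4 (I = (1/8)*2 = 1/4 ≈ 0.25000)
l(b) = 6 - b
R(y, u) = 1/4 - u
G(D) = -9 (G(D) = -9 + (D - D) = -9 + 0 = -9)
n(z) = -9 + z**2 (n(z) = -9 + z*z = -9 + z**2)
n(g(L(1), R(0, 6))) - 1*(-5539) = (-9 + (16 - (1/4 - 1*6))**2) - 1*(-5539) = (-9 + (16 - (1/4 - 6))**2) + 5539 = (-9 + (16 - 1*(-23/4))**2) + 5539 = (-9 + (16 + 23/4)**2) + 5539 = (-9 + (87/4)**2) + 5539 = (-9 + 7569/16) + 5539 = 7425/16 + 5539 = 96049/16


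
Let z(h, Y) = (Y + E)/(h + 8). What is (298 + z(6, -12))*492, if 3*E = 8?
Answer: 146288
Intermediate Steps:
E = 8/3 (E = (⅓)*8 = 8/3 ≈ 2.6667)
z(h, Y) = (8/3 + Y)/(8 + h) (z(h, Y) = (Y + 8/3)/(h + 8) = (8/3 + Y)/(8 + h))
(298 + z(6, -12))*492 = (298 + (8/3 - 12)/(8 + 6))*492 = (298 - 28/3/14)*492 = (298 + (1/14)*(-28/3))*492 = (298 - ⅔)*492 = (892/3)*492 = 146288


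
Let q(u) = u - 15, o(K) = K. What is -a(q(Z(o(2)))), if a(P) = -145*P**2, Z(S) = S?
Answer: 24505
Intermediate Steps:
q(u) = -15 + u
-a(q(Z(o(2)))) = -(-145)*(-15 + 2)**2 = -(-145)*(-13)**2 = -(-145)*169 = -1*(-24505) = 24505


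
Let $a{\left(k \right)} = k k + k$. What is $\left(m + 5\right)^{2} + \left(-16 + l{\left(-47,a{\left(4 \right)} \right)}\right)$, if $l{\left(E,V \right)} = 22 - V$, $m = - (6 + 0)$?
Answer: $-13$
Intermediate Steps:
$a{\left(k \right)} = k + k^{2}$ ($a{\left(k \right)} = k^{2} + k = k + k^{2}$)
$m = -6$ ($m = \left(-1\right) 6 = -6$)
$\left(m + 5\right)^{2} + \left(-16 + l{\left(-47,a{\left(4 \right)} \right)}\right) = \left(-6 + 5\right)^{2} - \left(-6 + 4 \left(1 + 4\right)\right) = \left(-1\right)^{2} - \left(-6 + 20\right) = 1 + \left(-16 + \left(22 - 20\right)\right) = 1 + \left(-16 + 2\right) = 1 - 14 = -13$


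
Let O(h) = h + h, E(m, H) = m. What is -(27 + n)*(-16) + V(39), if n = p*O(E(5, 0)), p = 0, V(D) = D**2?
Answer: 1953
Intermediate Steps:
O(h) = 2*h
n = 0 (n = 0*(2*5) = 0*10 = 0)
-(27 + n)*(-16) + V(39) = -(27 + 0)*(-16) + 39**2 = -27*(-16) + 1521 = -1*(-432) + 1521 = 432 + 1521 = 1953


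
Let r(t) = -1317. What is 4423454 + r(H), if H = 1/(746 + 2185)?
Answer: 4422137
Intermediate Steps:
H = 1/2931 ≈ 0.00034118
4423454 + r(H) = 4423454 - 1317 = 4422137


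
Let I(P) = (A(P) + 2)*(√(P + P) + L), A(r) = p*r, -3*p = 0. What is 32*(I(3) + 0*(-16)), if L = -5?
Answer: -320 + 64*√6 ≈ -163.23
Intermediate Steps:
p = 0 (p = -⅓*0 = 0)
A(r) = 0 (A(r) = 0*r = 0)
I(P) = -10 + 2*√2*√P (I(P) = (0 + 2)*(√(P + P) - 5) = 2*(√(2*P) - 5) = 2*(√2*√P - 5) = 2*(-5 + √2*√P) = -10 + 2*√2*√P)
32*(I(3) + 0*(-16)) = 32*((-10 + 2*√2*√3) + 0*(-16)) = 32*((-10 + 2*√6) + 0) = 32*(-10 + 2*√6) = -320 + 64*√6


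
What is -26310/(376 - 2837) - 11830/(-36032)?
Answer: 488557775/44337376 ≈ 11.019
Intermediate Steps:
-26310/(376 - 2837) - 11830/(-36032) = -26310/(-2461) - 11830*(-1/36032) = -26310*(-1/2461) + 5915/18016 = 26310/2461 + 5915/18016 = 488557775/44337376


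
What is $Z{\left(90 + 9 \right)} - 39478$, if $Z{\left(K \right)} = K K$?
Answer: $-29677$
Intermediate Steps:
$Z{\left(K \right)} = K^{2}$
$Z{\left(90 + 9 \right)} - 39478 = \left(90 + 9\right)^{2} - 39478 = 99^{2} - 39478 = 9801 - 39478 = -29677$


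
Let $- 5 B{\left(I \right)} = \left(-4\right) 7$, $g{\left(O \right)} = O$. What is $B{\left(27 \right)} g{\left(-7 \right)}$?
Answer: $- \frac{196}{5} \approx -39.2$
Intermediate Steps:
$B{\left(I \right)} = \frac{28}{5}$ ($B{\left(I \right)} = - \frac{\left(-4\right) 7}{5} = \left(- \frac{1}{5}\right) \left(-28\right) = \frac{28}{5}$)
$B{\left(27 \right)} g{\left(-7 \right)} = \frac{28}{5} \left(-7\right) = - \frac{196}{5}$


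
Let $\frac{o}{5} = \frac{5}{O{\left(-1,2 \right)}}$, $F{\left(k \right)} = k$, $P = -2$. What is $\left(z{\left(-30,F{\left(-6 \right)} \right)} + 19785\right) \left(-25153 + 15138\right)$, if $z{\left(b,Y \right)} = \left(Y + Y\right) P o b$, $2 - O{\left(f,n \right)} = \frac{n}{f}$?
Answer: $-153079275$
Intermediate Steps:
$O{\left(f,n \right)} = 2 - \frac{n}{f}$
$o = \frac{25}{4}$ ($o = 5 \frac{5}{2 - \frac{2}{-1}} = 5 \frac{5}{2 - 2 \left(-1\right)} = 5 \frac{5}{2 + 2} = 5 \cdot \frac{5}{4} = \frac{25}{4} \approx 6.25$)
$z{\left(b,Y \right)} = - 25 Y b$ ($z{\left(b,Y \right)} = \left(Y + Y\right) \left(-2\right) \frac{25}{4} b = 2 Y \left(-2\right) \frac{25}{4} b = - 4 Y \frac{25}{4} b = - 25 Y b$)
$\left(z{\left(-30,F{\left(-6 \right)} \right)} + 19785\right) \left(-25153 + 15138\right) = \left(\left(-25\right) \left(-6\right) \left(-30\right) + 19785\right) \left(-25153 + 15138\right) = \left(-4500 + 19785\right) \left(-10015\right) = 15285 \left(-10015\right) = -153079275$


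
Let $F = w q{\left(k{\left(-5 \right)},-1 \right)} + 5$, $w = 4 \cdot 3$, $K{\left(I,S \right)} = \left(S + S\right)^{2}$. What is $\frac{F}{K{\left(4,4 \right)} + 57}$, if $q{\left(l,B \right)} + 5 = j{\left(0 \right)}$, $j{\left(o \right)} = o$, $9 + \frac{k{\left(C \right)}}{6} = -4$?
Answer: $- \frac{5}{11} \approx -0.45455$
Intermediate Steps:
$K{\left(I,S \right)} = 4 S^{2}$ ($K{\left(I,S \right)} = \left(2 S\right)^{2} = 4 S^{2}$)
$k{\left(C \right)} = -78$ ($k{\left(C \right)} = -54 + 6 \left(-4\right) = -54 - 24 = -78$)
$w = 12$
$q{\left(l,B \right)} = -5$ ($q{\left(l,B \right)} = -5 + 0 = -5$)
$F = -55$ ($F = 12 \left(-5\right) + 5 = -60 + 5 = -55$)
$\frac{F}{K{\left(4,4 \right)} + 57} = \frac{1}{4 \cdot 4^{2} + 57} \left(-55\right) = \frac{1}{4 \cdot 16 + 57} \left(-55\right) = \frac{1}{64 + 57} \left(-55\right) = \frac{1}{121} \left(-55\right) = - \frac{5}{11}$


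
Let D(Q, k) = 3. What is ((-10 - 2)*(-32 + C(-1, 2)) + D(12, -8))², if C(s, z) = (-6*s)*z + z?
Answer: 47961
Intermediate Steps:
C(s, z) = z - 6*s*z (C(s, z) = -6*s*z + z = z - 6*s*z)
((-10 - 2)*(-32 + C(-1, 2)) + D(12, -8))² = ((-10 - 2)*(-32 + 2*(1 - 6*(-1))) + 3)² = (-12*(-32 + 2*(1 + 6)) + 3)² = (-12*(-32 + 2*7) + 3)² = (-12*(-32 + 14) + 3)² = (-12*(-18) + 3)² = (216 + 3)² = 219² = 47961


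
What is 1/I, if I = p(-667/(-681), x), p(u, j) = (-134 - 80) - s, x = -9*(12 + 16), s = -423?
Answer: 1/209 ≈ 0.0047847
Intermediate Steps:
x = -252 (x = -9*28 = -252)
p(u, j) = 209 (p(u, j) = (-134 - 80) - 1*(-423) = -214 + 423 = 209)
I = 209
1/I = 1/209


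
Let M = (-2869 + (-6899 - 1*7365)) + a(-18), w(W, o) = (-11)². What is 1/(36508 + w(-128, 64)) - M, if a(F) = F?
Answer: 628223980/36629 ≈ 17151.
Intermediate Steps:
w(W, o) = 121
M = -17151 (M = (-2869 + (-6899 - 1*7365)) - 18 = (-2869 + (-6899 - 7365)) - 18 = (-2869 - 14264) - 18 = -17133 - 18 = -17151)
1/(36508 + w(-128, 64)) - M = 1/(36508 + 121) - 1*(-17151) = 1/36629 + 17151 = 628223980/36629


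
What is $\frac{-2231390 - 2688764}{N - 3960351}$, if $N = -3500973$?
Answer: $\frac{2460077}{3730662} \approx 0.65942$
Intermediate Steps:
$\frac{-2231390 - 2688764}{N - 3960351} = \frac{-2231390 - 2688764}{-3500973 - 3960351} = - \frac{4920154}{-7461324} = \left(-4920154\right) \left(- \frac{1}{7461324}\right) = \frac{2460077}{3730662}$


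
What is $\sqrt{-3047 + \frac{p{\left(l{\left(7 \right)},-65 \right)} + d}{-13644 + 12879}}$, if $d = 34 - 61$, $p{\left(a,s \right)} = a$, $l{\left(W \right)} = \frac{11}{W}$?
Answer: $\frac{i \sqrt{9708321665}}{1785} \approx 55.199 i$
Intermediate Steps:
$d = -27$ ($d = 34 - 61 = -27$)
$\sqrt{-3047 + \frac{p{\left(l{\left(7 \right)},-65 \right)} + d}{-13644 + 12879}} = \sqrt{-3047 + \frac{\frac{11}{7} - 27}{-13644 + 12879}} = \sqrt{-3047 + \frac{11 \cdot \frac{1}{7} - 27}{-765}} = \sqrt{-3047 + \left(\frac{11}{7} - 27\right) \left(- \frac{1}{765}\right)} = \sqrt{-3047 - - \frac{178}{5355}} = \sqrt{-3047 + \frac{178}{5355}} = \sqrt{- \frac{16316507}{5355}} = \frac{i \sqrt{9708321665}}{1785}$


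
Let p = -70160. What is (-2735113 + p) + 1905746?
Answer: -899527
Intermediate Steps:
(-2735113 + p) + 1905746 = (-2735113 - 70160) + 1905746 = -2805273 + 1905746 = -899527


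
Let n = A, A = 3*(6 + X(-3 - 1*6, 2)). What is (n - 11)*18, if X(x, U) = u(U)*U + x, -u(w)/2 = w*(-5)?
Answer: 1800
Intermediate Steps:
u(w) = 10*w (u(w) = -2*w*(-5) = -(-10)*w = 10*w)
X(x, U) = x + 10*U² (X(x, U) = (10*U)*U + x = 10*U² + x = x + 10*U²)
A = 111 (A = 3*(6 + ((-3 - 1*6) + 10*2²)) = 3*(6 + ((-3 - 6) + 10*4)) = 3*(6 + (-9 + 40)) = 3*(6 + 31) = 3*37 = 111)
n = 111
(n - 11)*18 = (111 - 11)*18 = 100*18 = 1800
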